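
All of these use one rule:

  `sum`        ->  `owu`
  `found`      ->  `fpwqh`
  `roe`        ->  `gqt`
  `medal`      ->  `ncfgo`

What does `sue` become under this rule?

gwu

The output letters match the input read backwards, each shifted +2: sum reversed is mus. Two steps: reverse the string, then apply a Caesar shift of +2.
For sue: reverse → eus; then shift: e+2=g, u+2=w, s+2=u.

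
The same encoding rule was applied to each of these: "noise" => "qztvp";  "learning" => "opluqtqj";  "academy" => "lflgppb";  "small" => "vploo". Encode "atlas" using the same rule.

lwolv

The shift depends on letter class: consonant n→q is +3, but vowel o→z is +11. Two shifts are in play — +11 for a/e/i/o/u, +3 for every other letter.
On atlas: a(vowel)+11=l, t(cons)+3=w, l(cons)+3=o, a(vowel)+11=l, s(cons)+3=v.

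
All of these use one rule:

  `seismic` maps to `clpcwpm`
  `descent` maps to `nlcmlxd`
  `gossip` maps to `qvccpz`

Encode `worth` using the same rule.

Two shifts are in play — +7 for a/e/i/o/u, +10 for every other letter.
On worth: w(cons)+10=g, o(vowel)+7=v, r(cons)+10=b, t(cons)+10=d, h(cons)+10=r.

gvbdr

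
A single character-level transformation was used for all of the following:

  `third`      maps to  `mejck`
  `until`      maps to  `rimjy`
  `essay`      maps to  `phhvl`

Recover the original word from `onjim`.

t(19)→m(12) and h(7)→e(4) fit y≡5x+21 (mod 26); the inverse of 5 mod 26 is 21. This is an affine cipher: with a=0,…,z=25, each position x becomes (5x+21) mod 26.
Reversing it on onjim: o(14)→21·(14−21)≡9=j; n(13)→21·(13−21)≡14=o; j(9)→21·(9−21)≡8=i; i(8)→21·(8−21)≡13=n; m(12)→21·(12−21)≡19=t (all mod 26).

joint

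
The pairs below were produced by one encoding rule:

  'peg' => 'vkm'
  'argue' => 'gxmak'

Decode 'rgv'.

lap

Compare letters: p→v is +6, e→k is +6, g→m is +6 — a constant shift. Every letter moves 6 places later in the alphabet, wrapping around z→a.
Undoing it on rgv: r−6=l, g−6=a, v−6=p.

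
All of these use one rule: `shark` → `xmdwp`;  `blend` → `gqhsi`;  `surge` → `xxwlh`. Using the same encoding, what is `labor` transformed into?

qdgrw

The shift depends on letter class: consonant s→x is +5, but vowel a→d is +3. Vowels shift forward by 3 and consonants shift forward by 5.
For labor: l(cons)+5=q, a(vowel)+3=d, b(cons)+5=g, o(vowel)+3=r, r(cons)+5=w.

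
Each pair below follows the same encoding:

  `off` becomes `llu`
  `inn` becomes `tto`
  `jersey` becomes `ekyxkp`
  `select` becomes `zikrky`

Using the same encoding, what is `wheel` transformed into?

rkknc

Read the word backwards and shift each letter +6.
Applying it to wheel: reverse → leehw; then shift: l+6=r, e+6=k, e+6=k, h+6=n, w+6=c.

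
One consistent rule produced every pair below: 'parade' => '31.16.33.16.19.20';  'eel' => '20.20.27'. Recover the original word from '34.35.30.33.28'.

storm

p is letter #16 and maps to 31: an offset of 15. Each letter is replaced by its alphabet position (a=1..z=26) + 15.
Reversing it on 34.35.30.33.28: 34→(34−15)÷1=19=s, 35→(35−15)÷1=20=t, 30→(30−15)÷1=15=o, 33→(33−15)÷1=18=r, 28→(28−15)÷1=13=m.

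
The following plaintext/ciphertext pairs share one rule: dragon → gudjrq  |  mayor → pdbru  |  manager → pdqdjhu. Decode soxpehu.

plumber

This is a Caesar cipher with shift 3.
Undoing it on soxpehu: s−3=p, o−3=l, x−3=u, p−3=m, e−3=b, h−3=e, u−3=r.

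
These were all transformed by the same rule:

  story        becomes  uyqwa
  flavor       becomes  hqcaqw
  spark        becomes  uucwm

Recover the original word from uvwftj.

square

Shifts by position in story: pos 0: s→u (+2), pos 1: t→y (+5), pos 2: o→q (+2), pos 3: r→w (+5) — repeating every 2. It's a Vigenère-style cipher with numeric key [2,5]: position i shifts by key[i mod 2].
Decoding uvwftj: u−2=s, v−5=q, w−2=u, f−5=a, t−2=r, j−5=e.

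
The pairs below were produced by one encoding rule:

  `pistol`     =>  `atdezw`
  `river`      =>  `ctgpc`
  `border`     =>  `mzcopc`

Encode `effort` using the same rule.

Compare letters: p→a is +11, i→t is +11, s→d is +11 — a constant shift. This is a Caesar cipher with shift 11.
On effort: e+11=p, f+11=q, f+11=q, o+11=z, r+11=c, t+11=e.

pqqzce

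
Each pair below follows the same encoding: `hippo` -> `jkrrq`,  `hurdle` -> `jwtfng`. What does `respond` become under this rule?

tgurqpf

Compare letters: h→j is +2, i→k is +2, p→r is +2 — a constant shift. It's a constant shift of +2 (ROT2).
For respond: r+2=t, e+2=g, s+2=u, p+2=r, o+2=q, n+2=p, d+2=f.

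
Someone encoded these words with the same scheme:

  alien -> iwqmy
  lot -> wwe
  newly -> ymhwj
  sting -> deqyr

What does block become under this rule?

The rule splits by letter class: vowels +8, consonants +11.
On block: b(cons)+11=m, l(cons)+11=w, o(vowel)+8=w, c(cons)+11=n, k(cons)+11=v.

mwwnv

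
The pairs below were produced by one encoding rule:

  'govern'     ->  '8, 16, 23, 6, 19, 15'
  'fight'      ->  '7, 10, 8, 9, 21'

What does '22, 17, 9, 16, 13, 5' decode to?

uphold

g is letter #7 and maps to 8: an offset of 1. Letters become their 1-based position plus 1 (so a→2, b→3, …).
Undoing it on 22, 17, 9, 16, 13, 5: 22→(22−1)÷1=21=u, 17→(17−1)÷1=16=p, 9→(9−1)÷1=8=h, 16→(16−1)÷1=15=o, 13→(13−1)÷1=12=l, 5→(5−1)÷1=4=d.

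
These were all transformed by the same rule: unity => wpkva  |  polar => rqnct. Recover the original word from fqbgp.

Compare letters: u→w is +2, n→p is +2, i→k is +2 — a constant shift. This is a Caesar cipher with shift 2.
Undoing it on fqbgp: f−2=d, q−2=o, b−2=z, g−2=e, p−2=n.

dozen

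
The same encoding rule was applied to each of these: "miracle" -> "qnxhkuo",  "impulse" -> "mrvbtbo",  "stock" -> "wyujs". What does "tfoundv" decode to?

Letter i (0-indexed) is shifted by i+4, so successive shifts are 4, 5, 6, ….
Reversing it on tfoundv: t−4=p, f−5=a, o−6=i, u−7=n, n−8=f, d−9=u, v−10=l.

painful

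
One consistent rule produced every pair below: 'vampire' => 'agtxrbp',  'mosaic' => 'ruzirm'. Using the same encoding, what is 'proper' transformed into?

In vampire: v→a is +5, a→g is +6, m→t is +7, p→x is +8 — the shift increases by 1 each position. The shift increases by 1 at each position, starting from +5: 5, 6, 7, ….
Applying it to proper: p+5=u, r+6=x, o+7=v, p+8=x, e+9=n, r+10=b.

uxvxnb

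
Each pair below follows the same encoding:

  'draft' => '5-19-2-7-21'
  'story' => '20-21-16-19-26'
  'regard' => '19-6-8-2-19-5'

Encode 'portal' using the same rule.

17-16-19-21-2-13

Letters become their 1-based position plus 1 (so a→2, b→3, …).
Applying it to portal: p=16→17, o=15→16, r=18→19, t=20→21, a=1→2, l=12→13.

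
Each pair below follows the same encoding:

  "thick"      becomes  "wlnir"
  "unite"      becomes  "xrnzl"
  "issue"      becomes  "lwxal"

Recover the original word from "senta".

paint

Letter i (0-indexed) is shifted by i+3, so successive shifts are 3, 4, 5, ….
Reversing it on senta: s−3=p, e−4=a, n−5=i, t−6=n, a−7=t.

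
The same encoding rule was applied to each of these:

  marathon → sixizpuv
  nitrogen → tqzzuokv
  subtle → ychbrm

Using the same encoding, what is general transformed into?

mmtmxir

It's a Vigenère-style cipher with numeric key [6,8]: position i shifts by key[i mod 2].
On general: g+6=m, e+8=m, n+6=t, e+8=m, r+6=x, a+8=i, l+6=r.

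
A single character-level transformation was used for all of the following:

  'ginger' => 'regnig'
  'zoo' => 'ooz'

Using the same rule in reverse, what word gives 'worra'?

The output letters match the input read backwards: ginger reversed is regnig. The word is simply reversed.
Reversing it on worra: then reverse → arrow.

arrow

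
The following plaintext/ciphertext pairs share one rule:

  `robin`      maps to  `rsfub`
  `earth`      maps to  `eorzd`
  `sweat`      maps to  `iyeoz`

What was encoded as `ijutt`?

r(17)→r(17) and o(14)→s(18) fit y≡17x+14 (mod 26); the inverse of 17 mod 26 is 23. Treating letters as 0–25, the rule is x ↦ 17x + 14 (mod 26).
Undoing it on ijutt: i(8)→23·(8−14)≡18=s; j(9)→23·(9−14)≡15=p; u(20)→23·(20−14)≡8=i; t(19)→23·(19−14)≡11=l; t(19)→23·(19−14)≡11=l (all mod 26).

spill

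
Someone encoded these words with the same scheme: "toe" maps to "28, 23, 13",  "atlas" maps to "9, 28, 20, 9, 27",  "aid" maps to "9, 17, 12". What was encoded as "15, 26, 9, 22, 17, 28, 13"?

t is letter #20 and maps to 28: an offset of 8. Each letter is replaced by its alphabet position (a=1..z=26) + 8.
Undoing it on 15, 26, 9, 22, 17, 28, 13: 15→(15−8)÷1=7=g, 26→(26−8)÷1=18=r, 9→(9−8)÷1=1=a, 22→(22−8)÷1=14=n, 17→(17−8)÷1=9=i, 28→(28−8)÷1=20=t, 13→(13−8)÷1=5=e.

granite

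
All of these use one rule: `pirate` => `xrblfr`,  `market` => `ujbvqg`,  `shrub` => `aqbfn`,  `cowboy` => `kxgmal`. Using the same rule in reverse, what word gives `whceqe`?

oyster

Letter i (0-indexed) is shifted by i+8, so successive shifts are 8, 9, 10, ….
Reversing it on whceqe: w−8=o, h−9=y, c−10=s, e−11=t, q−12=e, e−13=r.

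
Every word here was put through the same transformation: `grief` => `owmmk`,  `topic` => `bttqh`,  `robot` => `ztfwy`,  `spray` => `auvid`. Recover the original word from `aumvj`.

Shifts by position in grief: pos 0: g→o (+8), pos 1: r→w (+5), pos 2: i→m (+4), pos 3: e→m (+8), pos 4: f→k (+5) — repeating every 3. The shifts repeat in a cycle of length 3: positions 0,1,… shift by +8, +5, +4, then the pattern repeats.
Undoing it on aumvj: a−8=s, u−5=p, m−4=i, v−8=n, j−5=e.

spine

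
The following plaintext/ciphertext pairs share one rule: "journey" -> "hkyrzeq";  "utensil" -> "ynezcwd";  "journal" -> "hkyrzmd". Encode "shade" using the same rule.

clmte

j(9)→h(7) and o(14)→k(10) fit y≡11x+12 (mod 26); the inverse of 11 mod 26 is 19. This is an affine cipher: with a=0,…,z=25, each position x becomes (11x+12) mod 26.
Applying it to shade: s(18)→11·18+12≡2=c; h(7)→11·7+12≡11=l; a(0)→11·0+12≡12=m; d(3)→11·3+12≡19=t; e(4)→11·4+12≡4=e (all mod 26).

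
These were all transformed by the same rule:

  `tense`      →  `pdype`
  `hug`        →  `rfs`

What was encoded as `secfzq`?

fourth

The output letters match the input read backwards, each shifted +11: tense reversed is esnet. The word is reversed, then every letter is shifted forward by 11.
Decoding secfzq: shift back: s−11=h, e−11=t, c−11=r, f−11=u, z−11=o, q−11=f → htruof; then reverse → fourth.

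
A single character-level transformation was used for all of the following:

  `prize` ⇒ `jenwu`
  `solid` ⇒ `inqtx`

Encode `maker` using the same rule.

wjpfr

The output letters match the input read backwards, each shifted +5: prize reversed is ezirp. Two steps: reverse the string, then apply a Caesar shift of +5.
Applying it to maker: reverse → rekam; then shift: r+5=w, e+5=j, k+5=p, a+5=f, m+5=r.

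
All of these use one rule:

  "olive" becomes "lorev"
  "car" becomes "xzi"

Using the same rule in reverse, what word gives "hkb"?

Each pair mirrors across the alphabet (o↔l, l↔o, i↔r): positions sum to 25. This is the alphabet-reversal cipher (Atbash): a becomes z, b becomes y, etc.
Decoding hkb: h↔s, k↔p, b↔y.

spy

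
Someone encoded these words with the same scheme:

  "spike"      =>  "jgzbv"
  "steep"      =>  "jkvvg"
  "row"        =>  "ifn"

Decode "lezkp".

unity

Compare letters: s→j is +17, p→g is +17, i→z is +17 — a constant shift. This is a Caesar cipher with shift 17.
Undoing it on lezkp: l−17=u, e−17=n, z−17=i, k−17=t, p−17=y.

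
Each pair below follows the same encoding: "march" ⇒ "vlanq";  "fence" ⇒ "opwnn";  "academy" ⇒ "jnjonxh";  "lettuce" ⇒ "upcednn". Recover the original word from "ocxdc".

frost

A repeating key of period 2 is used — shifts +9, +11 over and over.
Decoding ocxdc: o−9=f, c−11=r, x−9=o, d−11=s, c−9=t.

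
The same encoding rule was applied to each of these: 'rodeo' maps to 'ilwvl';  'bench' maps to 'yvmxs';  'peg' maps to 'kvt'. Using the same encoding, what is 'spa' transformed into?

Each letter is replaced by its mirror in the alphabet: a↔z, b↔y, c↔x, and so on (the Atbash cipher).
On spa: s↔h, p↔k, a↔z.

hkz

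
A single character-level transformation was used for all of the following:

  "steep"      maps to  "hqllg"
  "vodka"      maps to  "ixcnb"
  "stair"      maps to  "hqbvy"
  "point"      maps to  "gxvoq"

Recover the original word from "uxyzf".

This is an affine cipher: with a=0,…,z=25, each position x becomes (9x+1) mod 26.
Undoing it on uxyzf: u(20)→3·(20−1)≡5=f; x(23)→3·(23−1)≡14=o; y(24)→3·(24−1)≡17=r; z(25)→3·(25−1)≡20=u; f(5)→3·(5−1)≡12=m (all mod 26).

forum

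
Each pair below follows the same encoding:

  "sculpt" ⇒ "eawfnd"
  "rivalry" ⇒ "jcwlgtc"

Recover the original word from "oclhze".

toward

The output letters match the input read backwards, each shifted +11: sculpt reversed is tplucs. The word is reversed, then every letter is shifted forward by 11.
Reversing it on oclhze: shift back: o−11=d, c−11=r, l−11=a, h−11=w, z−11=o, e−11=t → drawot; then reverse → toward.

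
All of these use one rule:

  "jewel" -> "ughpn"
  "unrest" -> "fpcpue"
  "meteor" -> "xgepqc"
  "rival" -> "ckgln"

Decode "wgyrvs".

length

A repeating key of period 3 is used — shifts +11, +2, +11 over and over.
Decoding wgyrvs: w−11=l, g−2=e, y−11=n, r−11=g, v−2=t, s−11=h.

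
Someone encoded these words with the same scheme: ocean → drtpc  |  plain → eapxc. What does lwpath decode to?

whales

It's a constant shift of +15 (ROT15).
Decoding lwpath: l−15=w, w−15=h, p−15=a, a−15=l, t−15=e, h−15=s.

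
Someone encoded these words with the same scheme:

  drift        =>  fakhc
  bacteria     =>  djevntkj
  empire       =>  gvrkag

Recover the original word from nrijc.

It's a Vigenère-style cipher with numeric key [2,9,2]: position i shifts by key[i mod 3].
Decoding nrijc: n−2=l, r−9=i, i−2=g, j−2=h, c−9=t.

light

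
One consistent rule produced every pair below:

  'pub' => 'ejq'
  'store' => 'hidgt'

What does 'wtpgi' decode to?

Compare letters: p→e is +15, u→j is +15, b→q is +15 — a constant shift. Each letter is shifted forward by 15 in the alphabet (a Caesar shift of +15).
Decoding wtpgi: w−15=h, t−15=e, p−15=a, g−15=r, i−15=t.

heart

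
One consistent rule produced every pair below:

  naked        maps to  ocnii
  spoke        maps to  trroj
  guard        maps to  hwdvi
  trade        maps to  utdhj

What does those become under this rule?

ujrwj

In naked: n→o is +1, a→c is +2, k→n is +3, e→i is +4 — the shift increases by 1 each position. The shift increases by 1 at each position, starting from +1: 1, 2, 3, ….
On those: t+1=u, h+2=j, o+3=r, s+4=w, e+5=j.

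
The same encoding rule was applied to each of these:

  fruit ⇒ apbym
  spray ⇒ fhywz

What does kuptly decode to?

The output letters match the input read backwards, each shifted +7: fruit reversed is tiurf. Two steps: reverse the string, then apply a Caesar shift of +7.
Decoding kuptly: shift back: k−7=d, u−7=n, p−7=i, t−7=m, l−7=e, y−7=r → dnimer; then reverse → remind.

remind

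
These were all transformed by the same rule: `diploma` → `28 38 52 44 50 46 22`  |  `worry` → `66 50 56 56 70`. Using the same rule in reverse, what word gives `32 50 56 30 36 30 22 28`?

With a=1..z=26, the number is 2·pos + 20.
Decoding 32 50 56 30 36 30 22 28: 32→(32−20)÷2=6=f, 50→(50−20)÷2=15=o, 56→(56−20)÷2=18=r, 30→(30−20)÷2=5=e, 36→(36−20)÷2=8=h, 30→(30−20)÷2=5=e, 22→(22−20)÷2=1=a, 28→(28−20)÷2=4=d.

forehead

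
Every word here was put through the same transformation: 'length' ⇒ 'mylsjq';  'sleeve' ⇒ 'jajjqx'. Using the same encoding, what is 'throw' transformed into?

The output letters match the input read backwards, each shifted +5: length reversed is htgnel. Two steps: reverse the string, then apply a Caesar shift of +5.
Applying it to throw: reverse → worht; then shift: w+5=b, o+5=t, r+5=w, h+5=m, t+5=y.

btwmy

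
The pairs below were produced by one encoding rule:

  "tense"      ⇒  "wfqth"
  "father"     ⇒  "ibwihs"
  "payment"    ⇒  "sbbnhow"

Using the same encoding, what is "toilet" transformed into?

wplmhu

Shifts by position in tense: pos 0: t→w (+3), pos 1: e→f (+1), pos 2: n→q (+3), pos 3: s→t (+1) — repeating every 2. A repeating key of period 2 is used — shifts +3, +1 over and over.
On toilet: t+3=w, o+1=p, i+3=l, l+1=m, e+3=h, t+1=u.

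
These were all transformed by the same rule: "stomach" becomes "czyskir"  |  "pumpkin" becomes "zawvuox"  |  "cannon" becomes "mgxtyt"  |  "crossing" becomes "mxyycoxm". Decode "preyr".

flush

Shifts by position in stomach: pos 0: s→c (+10), pos 1: t→z (+6), pos 2: o→y (+10), pos 3: m→s (+6) — repeating every 2. The shifts repeat in a cycle of length 2: positions 0,1,… shift by +10, +6, then the pattern repeats.
Undoing it on preyr: p−10=f, r−6=l, e−10=u, y−6=s, r−10=h.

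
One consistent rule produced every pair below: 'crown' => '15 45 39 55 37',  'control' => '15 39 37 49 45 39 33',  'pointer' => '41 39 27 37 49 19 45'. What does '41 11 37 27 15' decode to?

panic

c(#3)→15 and r(#18)→45: differences scale by 2, so n = 2·pos + 9. The formula is n = 2×(alphabet index, a=1) + 9.
Decoding 41 11 37 27 15: 41→(41−9)÷2=16=p, 11→(11−9)÷2=1=a, 37→(37−9)÷2=14=n, 27→(27−9)÷2=9=i, 15→(15−9)÷2=3=c.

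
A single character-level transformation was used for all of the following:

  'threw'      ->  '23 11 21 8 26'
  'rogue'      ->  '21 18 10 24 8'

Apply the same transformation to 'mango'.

t is letter #20 and maps to 23: an offset of 3. Letters become their 1-based position plus 3 (so a→4, b→5, …).
For mango: m=13→16, a=1→4, n=14→17, g=7→10, o=15→18.

16 4 17 10 18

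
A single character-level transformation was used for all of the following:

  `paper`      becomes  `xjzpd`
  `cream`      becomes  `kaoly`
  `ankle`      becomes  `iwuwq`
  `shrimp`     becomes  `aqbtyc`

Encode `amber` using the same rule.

Each letter shifts forward by (position + 8), i.e. 8, 9, 10, … — the shift grows by one for each successive letter.
Applying it to amber: a+8=i, m+9=v, b+10=l, e+11=p, r+12=d.

ivlpd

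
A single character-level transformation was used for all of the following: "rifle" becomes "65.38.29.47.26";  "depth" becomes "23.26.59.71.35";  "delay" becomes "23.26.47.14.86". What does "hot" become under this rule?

35.56.71

r(#18)→65 and i(#9)→38: differences scale by 3, so n = 3·pos + 11. With a=1..z=26, the number is 3·pos + 11.
On hot: h=8→35, o=15→56, t=20→71.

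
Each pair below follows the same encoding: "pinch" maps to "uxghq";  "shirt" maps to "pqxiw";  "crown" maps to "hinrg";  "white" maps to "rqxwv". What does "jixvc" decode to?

grief

p(15)→u(20) and i(8)→x(23) fit y≡7x+19 (mod 26); the inverse of 7 mod 26 is 15. This is an affine cipher: with a=0,…,z=25, each position x becomes (7x+19) mod 26.
Reversing it on jixvc: j(9)→15·(9−19)≡6=g; i(8)→15·(8−19)≡17=r; x(23)→15·(23−19)≡8=i; v(21)→15·(21−19)≡4=e; c(2)→15·(2−19)≡5=f (all mod 26).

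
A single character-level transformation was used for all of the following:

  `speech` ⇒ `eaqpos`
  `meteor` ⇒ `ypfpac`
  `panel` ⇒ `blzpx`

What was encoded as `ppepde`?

Shifts by position in speech: pos 0: s→e (+12), pos 1: p→a (+11), pos 2: e→q (+12), pos 3: e→p (+11) — repeating every 2. A repeating key of period 2 is used — shifts +12, +11 over and over.
Undoing it on ppepde: p−12=d, p−11=e, e−12=s, p−11=e, d−12=r, e−11=t.

desert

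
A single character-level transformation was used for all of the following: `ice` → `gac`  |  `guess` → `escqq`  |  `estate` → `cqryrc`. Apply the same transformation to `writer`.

Compare letters: i→g is +24, c→a is +24, e→c is +24 — a constant shift. Each letter is shifted forward by 24 in the alphabet (a Caesar shift of +24).
For writer: w+24=u, r+24=p, i+24=g, t+24=r, e+24=c, r+24=p.

upgrcp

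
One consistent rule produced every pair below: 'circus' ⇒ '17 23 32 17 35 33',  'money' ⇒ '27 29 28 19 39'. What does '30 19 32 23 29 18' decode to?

c is letter #3 and maps to 17: an offset of 14. The number is (letter's place in the alphabet, a=1) + 14.
Reversing it on 30 19 32 23 29 18: 30→(30−14)÷1=16=p, 19→(19−14)÷1=5=e, 32→(32−14)÷1=18=r, 23→(23−14)÷1=9=i, 29→(29−14)÷1=15=o, 18→(18−14)÷1=4=d.

period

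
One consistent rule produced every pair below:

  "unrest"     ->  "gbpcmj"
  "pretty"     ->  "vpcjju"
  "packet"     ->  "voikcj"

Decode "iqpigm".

circus

Treating letters as 0–25, the rule is x ↦ 23x + 14 (mod 26).
Reversing it on iqpigm: i(8)→17·(8−14)≡2=c; q(16)→17·(16−14)≡8=i; p(15)→17·(15−14)≡17=r; i(8)→17·(8−14)≡2=c; g(6)→17·(6−14)≡20=u; m(12)→17·(12−14)≡18=s (all mod 26).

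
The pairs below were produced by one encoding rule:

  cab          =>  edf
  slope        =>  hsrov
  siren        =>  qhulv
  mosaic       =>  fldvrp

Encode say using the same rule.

Two steps: reverse the string, then apply a Caesar shift of +3.
On say: reverse → yas; then shift: y+3=b, a+3=d, s+3=v.

bdv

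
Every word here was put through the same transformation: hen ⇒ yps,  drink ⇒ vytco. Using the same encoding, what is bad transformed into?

The word is reversed, then every letter is shifted forward by 11.
On bad: reverse → dab; then shift: d+11=o, a+11=l, b+11=m.

olm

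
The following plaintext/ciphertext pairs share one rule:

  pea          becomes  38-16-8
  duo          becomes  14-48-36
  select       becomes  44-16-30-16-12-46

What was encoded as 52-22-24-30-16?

while

p(#16)→38 and e(#5)→16: differences scale by 2, so n = 2·pos + 6. The formula is n = 2×(alphabet index, a=1) + 6.
Reversing it on 52-22-24-30-16: 52→(52−6)÷2=23=w, 22→(22−6)÷2=8=h, 24→(24−6)÷2=9=i, 30→(30−6)÷2=12=l, 16→(16−6)÷2=5=e.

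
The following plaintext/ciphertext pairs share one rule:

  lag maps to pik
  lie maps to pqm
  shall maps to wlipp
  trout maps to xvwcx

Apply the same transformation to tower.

xwamv

The shift depends on letter class: consonant l→p is +4, but vowel a→i is +8. Vowels shift forward by 8 and consonants shift forward by 4.
On tower: t(cons)+4=x, o(vowel)+8=w, w(cons)+4=a, e(vowel)+8=m, r(cons)+4=v.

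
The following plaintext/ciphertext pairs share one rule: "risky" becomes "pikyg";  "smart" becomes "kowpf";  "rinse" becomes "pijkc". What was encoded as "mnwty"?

chalk

r(17)→p(15) and i(8)→i(8) fit y≡21x+22 (mod 26); the inverse of 21 mod 26 is 5. Treating letters as 0–25, the rule is x ↦ 21x + 22 (mod 26).
Reversing it on mnwty: m(12)→5·(12−22)≡2=c; n(13)→5·(13−22)≡7=h; w(22)→5·(22−22)≡0=a; t(19)→5·(19−22)≡11=l; y(24)→5·(24−22)≡10=k (all mod 26).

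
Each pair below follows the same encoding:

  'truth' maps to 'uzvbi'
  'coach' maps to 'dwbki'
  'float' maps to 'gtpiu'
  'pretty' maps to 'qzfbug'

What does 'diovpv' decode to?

The shifts repeat in a cycle of length 2: positions 0,1,… shift by +1, +8, then the pattern repeats.
Undoing it on diovpv: d−1=c, i−8=a, o−1=n, v−8=n, p−1=o, v−8=n.

cannon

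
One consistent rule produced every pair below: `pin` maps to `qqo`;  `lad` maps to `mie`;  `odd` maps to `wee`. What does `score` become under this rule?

The shift depends on letter class: consonant p→q is +1, but vowel i→q is +8. The rule splits by letter class: vowels +8, consonants +1.
For score: s(cons)+1=t, c(cons)+1=d, o(vowel)+8=w, r(cons)+1=s, e(vowel)+8=m.

tdwsm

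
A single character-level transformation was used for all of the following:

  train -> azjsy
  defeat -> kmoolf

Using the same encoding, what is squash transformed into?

zydkdt

In train: t→a is +7, r→z is +8, a→j is +9, i→s is +10 — the shift increases by 1 each position. Letter i (0-indexed) is shifted by i+7, so successive shifts are 7, 8, 9, ….
On squash: s+7=z, q+8=y, u+9=d, a+10=k, s+11=d, h+12=t.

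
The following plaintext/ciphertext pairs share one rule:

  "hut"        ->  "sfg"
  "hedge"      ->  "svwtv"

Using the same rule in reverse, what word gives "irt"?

rig

Each pair mirrors across the alphabet (h↔s, u↔f, t↔g): positions sum to 25. Letters are reflected about the middle of the alphabet (position → 25−position): Atbash.
Undoing it on irt: i↔r, r↔i, t↔g.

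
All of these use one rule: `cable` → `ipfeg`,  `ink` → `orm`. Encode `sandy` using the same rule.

The output letters match the input read backwards, each shifted +4: cable reversed is elbac. The word is reversed, then every letter is shifted forward by 4.
Applying it to sandy: reverse → ydnas; then shift: y+4=c, d+4=h, n+4=r, a+4=e, s+4=w.

chrew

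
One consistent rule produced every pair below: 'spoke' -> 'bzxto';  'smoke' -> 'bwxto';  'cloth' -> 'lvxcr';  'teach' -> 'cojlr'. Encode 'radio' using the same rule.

A repeating key of period 3 is used — shifts +9, +10, +9 over and over.
Applying it to radio: r+9=a, a+10=k, d+9=m, i+9=r, o+10=y.

akmry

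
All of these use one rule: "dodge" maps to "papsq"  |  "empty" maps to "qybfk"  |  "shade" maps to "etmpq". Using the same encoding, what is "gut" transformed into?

sgf

Compare letters: d→p is +12, o→a is +12, d→p is +12 — a constant shift. It's a constant shift of +12 (ROT12).
On gut: g+12=s, u+12=g, t+12=f.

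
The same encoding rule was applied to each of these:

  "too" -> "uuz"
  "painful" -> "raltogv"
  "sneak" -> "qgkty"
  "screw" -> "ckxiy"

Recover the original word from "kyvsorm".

glimpse

The output letters match the input read backwards, each shifted +6: too reversed is oot. Read the word backwards and shift each letter +6.
Undoing it on kyvsorm: shift back: k−6=e, y−6=s, v−6=p, s−6=m, o−6=i, r−6=l, m−6=g → espmilg; then reverse → glimpse.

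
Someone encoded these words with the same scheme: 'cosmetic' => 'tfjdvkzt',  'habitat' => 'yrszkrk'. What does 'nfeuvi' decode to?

Compare letters: c→t is +17, o→f is +17, s→j is +17 — a constant shift. Each letter is shifted forward by 17 in the alphabet (a Caesar shift of +17).
Reversing it on nfeuvi: n−17=w, f−17=o, e−17=n, u−17=d, v−17=e, i−17=r.

wonder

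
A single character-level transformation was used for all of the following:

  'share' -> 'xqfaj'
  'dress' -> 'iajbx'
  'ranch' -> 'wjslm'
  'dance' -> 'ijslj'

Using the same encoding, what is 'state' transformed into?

xcfcj

Shifts by position in share: pos 0: s→x (+5), pos 1: h→q (+9), pos 2: a→f (+5), pos 3: r→a (+9) — repeating every 2. A repeating key of period 2 is used — shifts +5, +9 over and over.
Applying it to state: s+5=x, t+9=c, a+5=f, t+9=c, e+5=j.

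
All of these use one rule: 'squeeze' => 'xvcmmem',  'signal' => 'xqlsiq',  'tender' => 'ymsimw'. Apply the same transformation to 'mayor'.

ridww

The shift depends on letter class: consonant s→x is +5, but vowel u→c is +8. Two shifts are in play — +8 for a/e/i/o/u, +5 for every other letter.
On mayor: m(cons)+5=r, a(vowel)+8=i, y(cons)+5=d, o(vowel)+8=w, r(cons)+5=w.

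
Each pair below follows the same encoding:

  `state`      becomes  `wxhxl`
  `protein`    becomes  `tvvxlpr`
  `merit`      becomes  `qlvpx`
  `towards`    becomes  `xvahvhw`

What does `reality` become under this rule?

Two shifts are in play — +7 for a/e/i/o/u, +4 for every other letter.
On reality: r(cons)+4=v, e(vowel)+7=l, a(vowel)+7=h, l(cons)+4=p, i(vowel)+7=p, t(cons)+4=x, y(cons)+4=c.

vlhppxc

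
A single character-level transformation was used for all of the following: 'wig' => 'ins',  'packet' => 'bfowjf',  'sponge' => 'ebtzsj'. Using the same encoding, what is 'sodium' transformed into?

etpnzy

The shift depends on letter class: consonant w→i is +12, but vowel i→n is +5. Two shifts are in play — +5 for a/e/i/o/u, +12 for every other letter.
For sodium: s(cons)+12=e, o(vowel)+5=t, d(cons)+12=p, i(vowel)+5=n, u(vowel)+5=z, m(cons)+12=y.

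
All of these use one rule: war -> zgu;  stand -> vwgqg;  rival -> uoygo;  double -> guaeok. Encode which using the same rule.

zkofk

The shift depends on letter class: consonant w→z is +3, but vowel a→g is +6. Two shifts are in play — +6 for a/e/i/o/u, +3 for every other letter.
On which: w(cons)+3=z, h(cons)+3=k, i(vowel)+6=o, c(cons)+3=f, h(cons)+3=k.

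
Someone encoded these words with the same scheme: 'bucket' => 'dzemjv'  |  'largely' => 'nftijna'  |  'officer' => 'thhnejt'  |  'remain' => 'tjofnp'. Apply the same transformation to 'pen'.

The shift depends on letter class: consonant b→d is +2, but vowel u→z is +5. Vowels shift forward by 5 and consonants shift forward by 2.
For pen: p(cons)+2=r, e(vowel)+5=j, n(cons)+2=p.

rjp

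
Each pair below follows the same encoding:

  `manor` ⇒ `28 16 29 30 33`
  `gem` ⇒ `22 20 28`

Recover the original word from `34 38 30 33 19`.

m is letter #13 and maps to 28: an offset of 15. Letters become their 1-based position plus 15 (so a→16, b→17, …).
Undoing it on 34 38 30 33 19: 34→(34−15)÷1=19=s, 38→(38−15)÷1=23=w, 30→(30−15)÷1=15=o, 33→(33−15)÷1=18=r, 19→(19−15)÷1=4=d.

sword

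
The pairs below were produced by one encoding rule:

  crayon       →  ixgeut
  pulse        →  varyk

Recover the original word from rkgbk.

Compare letters: c→i is +6, r→x is +6, a→g is +6 — a constant shift. Each letter is shifted forward by 6 in the alphabet (a Caesar shift of +6).
Decoding rkgbk: r−6=l, k−6=e, g−6=a, b−6=v, k−6=e.

leave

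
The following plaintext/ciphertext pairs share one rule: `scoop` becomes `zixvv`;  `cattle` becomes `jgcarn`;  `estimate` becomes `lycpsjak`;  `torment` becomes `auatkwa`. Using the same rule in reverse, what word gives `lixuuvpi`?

A repeating key of period 3 is used — shifts +7, +6, +9 over and over.
Reversing it on lixuuvpi: l−7=e, i−6=c, x−9=o, u−7=n, u−6=o, v−9=m, p−7=i, i−6=c.

economic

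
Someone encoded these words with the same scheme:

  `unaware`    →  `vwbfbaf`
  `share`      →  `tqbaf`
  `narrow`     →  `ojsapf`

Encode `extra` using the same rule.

The shifts repeat in a cycle of length 2: positions 0,1,… shift by +1, +9, then the pattern repeats.
On extra: e+1=f, x+9=g, t+1=u, r+9=a, a+1=b.

fguab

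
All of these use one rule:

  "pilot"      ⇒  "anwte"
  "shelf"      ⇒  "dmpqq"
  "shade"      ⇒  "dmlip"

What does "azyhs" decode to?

punch

Shifts by position in pilot: pos 0: p→a (+11), pos 1: i→n (+5), pos 2: l→w (+11), pos 3: o→t (+5) — repeating every 2. A repeating key of period 2 is used — shifts +11, +5 over and over.
Undoing it on azyhs: a−11=p, z−5=u, y−11=n, h−5=c, s−11=h.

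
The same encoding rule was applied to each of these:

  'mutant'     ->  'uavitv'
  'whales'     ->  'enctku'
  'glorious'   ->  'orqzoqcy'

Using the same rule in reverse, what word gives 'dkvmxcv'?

veteran

Shifts by position in mutant: pos 0: m→u (+8), pos 1: u→a (+6), pos 2: t→v (+2), pos 3: a→i (+8), pos 4: n→t (+6), pos 5: t→v (+2) — repeating every 3. A repeating key of period 3 is used — shifts +8, +6, +2 over and over.
Reversing it on dkvmxcv: d−8=v, k−6=e, v−2=t, m−8=e, x−6=r, c−2=a, v−8=n.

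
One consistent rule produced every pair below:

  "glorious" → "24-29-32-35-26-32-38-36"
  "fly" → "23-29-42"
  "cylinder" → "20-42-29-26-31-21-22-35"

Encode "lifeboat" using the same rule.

Letters become their 1-based position plus 17 (so a→18, b→19, …).
On lifeboat: l=12→29, i=9→26, f=6→23, e=5→22, b=2→19, o=15→32, a=1→18, t=20→37.

29-26-23-22-19-32-18-37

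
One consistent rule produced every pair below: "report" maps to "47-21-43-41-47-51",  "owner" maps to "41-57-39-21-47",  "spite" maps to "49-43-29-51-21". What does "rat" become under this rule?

47-13-51

r(#18)→47 and e(#5)→21: differences scale by 2, so n = 2·pos + 11. With a=1..z=26, the number is 2·pos + 11.
Applying it to rat: r=18→47, a=1→13, t=20→51.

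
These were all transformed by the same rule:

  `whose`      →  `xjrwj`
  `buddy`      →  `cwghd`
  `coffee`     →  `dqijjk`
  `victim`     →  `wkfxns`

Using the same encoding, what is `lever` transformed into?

In whose: w→x is +1, h→j is +2, o→r is +3, s→w is +4 — the shift increases by 1 each position. Letter i (0-indexed) is shifted by i+1, so successive shifts are 1, 2, 3, ….
For lever: l+1=m, e+2=g, v+3=y, e+4=i, r+5=w.

mgyiw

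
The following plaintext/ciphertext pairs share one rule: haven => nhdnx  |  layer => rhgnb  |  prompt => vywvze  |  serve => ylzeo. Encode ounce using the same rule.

In haven: h→n is +6, a→h is +7, v→d is +8, e→n is +9 — the shift increases by 1 each position. Letter i (0-indexed) is shifted by i+6, so successive shifts are 6, 7, 8, ….
For ounce: o+6=u, u+7=b, n+8=v, c+9=l, e+10=o.

ubvlo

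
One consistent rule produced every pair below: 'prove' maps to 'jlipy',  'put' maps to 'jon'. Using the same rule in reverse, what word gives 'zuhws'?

Compare letters: p→j is +20, r→l is +20, o→i is +20 — a constant shift. Each letter is shifted forward by 20 in the alphabet (a Caesar shift of +20).
Undoing it on zuhws: z−20=f, u−20=a, h−20=n, w−20=c, s−20=y.

fancy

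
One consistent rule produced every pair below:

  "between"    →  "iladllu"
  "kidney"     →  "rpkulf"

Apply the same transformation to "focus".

Compare letters: b→i is +7, e→l is +7, t→a is +7 — a constant shift. Each letter is shifted forward by 7 in the alphabet (a Caesar shift of +7).
For focus: f+7=m, o+7=v, c+7=j, u+7=b, s+7=z.

mvjbz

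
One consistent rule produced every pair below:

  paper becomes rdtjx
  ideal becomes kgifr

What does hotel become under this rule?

In paper: p→r is +2, a→d is +3, p→t is +4, e→j is +5 — the shift increases by 1 each position. Each letter shifts forward by (position + 2), i.e. 2, 3, 4, … — the shift grows by one for each successive letter.
On hotel: h+2=j, o+3=r, t+4=x, e+5=j, l+6=r.

jrxjr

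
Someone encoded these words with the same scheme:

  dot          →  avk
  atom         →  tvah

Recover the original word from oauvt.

month

Two steps: reverse the string, then apply a Caesar shift of +7.
Decoding oauvt: shift back: o−7=h, a−7=t, u−7=n, v−7=o, t−7=m → htnom; then reverse → month.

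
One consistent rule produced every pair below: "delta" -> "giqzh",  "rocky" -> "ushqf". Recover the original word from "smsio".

Each letter shifts forward by (position + 3), i.e. 3, 4, 5, … — the shift grows by one for each successive letter.
Decoding smsio: s−3=p, m−4=i, s−5=n, i−6=c, o−7=h.

pinch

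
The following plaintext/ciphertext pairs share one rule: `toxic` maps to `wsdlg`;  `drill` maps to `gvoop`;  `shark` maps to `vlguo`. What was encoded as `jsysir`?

gospel

Shifts by position in toxic: pos 0: t→w (+3), pos 1: o→s (+4), pos 2: x→d (+6), pos 3: i→l (+3), pos 4: c→g (+4) — repeating every 3. It's a Vigenère-style cipher with numeric key [3,4,6]: position i shifts by key[i mod 3].
Undoing it on jsysir: j−3=g, s−4=o, y−6=s, s−3=p, i−4=e, r−6=l.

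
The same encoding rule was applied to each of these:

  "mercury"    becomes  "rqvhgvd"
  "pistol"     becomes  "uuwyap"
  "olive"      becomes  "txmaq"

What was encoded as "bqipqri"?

Shifts by position in mercury: pos 0: m→r (+5), pos 1: e→q (+12), pos 2: r→v (+4), pos 3: c→h (+5), pos 4: u→g (+12), pos 5: r→v (+4) — repeating every 3. A repeating key of period 3 is used — shifts +5, +12, +4 over and over.
Undoing it on bqipqri: b−5=w, q−12=e, i−4=e, p−5=k, q−12=e, r−4=n, i−5=d.

weekend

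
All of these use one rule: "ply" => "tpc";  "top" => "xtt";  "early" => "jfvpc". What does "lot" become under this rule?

ptx

The shift depends on letter class: consonant p→t is +4, but vowel o→t is +5. Two shifts are in play — +5 for a/e/i/o/u, +4 for every other letter.
Applying it to lot: l(cons)+4=p, o(vowel)+5=t, t(cons)+4=x.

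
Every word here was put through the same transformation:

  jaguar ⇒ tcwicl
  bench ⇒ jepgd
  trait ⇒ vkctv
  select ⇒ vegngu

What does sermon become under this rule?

pqotgu

The output letters match the input read backwards, each shifted +2: jaguar reversed is raugaj. Two steps: reverse the string, then apply a Caesar shift of +2.
Applying it to sermon: reverse → nomres; then shift: n+2=p, o+2=q, m+2=o, r+2=t, e+2=g, s+2=u.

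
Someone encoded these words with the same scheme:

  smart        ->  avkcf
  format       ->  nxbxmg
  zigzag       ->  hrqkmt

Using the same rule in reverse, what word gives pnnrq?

In smart: s→a is +8, m→v is +9, a→k is +10, r→c is +11 — the shift increases by 1 each position. Letter i (0-indexed) is shifted by i+8, so successive shifts are 8, 9, 10, ….
Reversing it on pnnrq: p−8=h, n−9=e, n−10=d, r−11=g, q−12=e.

hedge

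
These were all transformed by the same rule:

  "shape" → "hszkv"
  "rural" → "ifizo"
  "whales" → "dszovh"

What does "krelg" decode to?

pivot

Each pair mirrors across the alphabet (s↔h, h↔s, a↔z): positions sum to 25. Letters are reflected about the middle of the alphabet (position → 25−position): Atbash.
Undoing it on krelg: k↔p, r↔i, e↔v, l↔o, g↔t.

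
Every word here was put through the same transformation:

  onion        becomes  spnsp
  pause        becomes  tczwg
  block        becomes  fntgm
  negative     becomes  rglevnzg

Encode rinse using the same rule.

Shifts by position in onion: pos 0: o→s (+4), pos 1: n→p (+2), pos 2: i→n (+5), pos 3: o→s (+4), pos 4: n→p (+2) — repeating every 3. A repeating key of period 3 is used — shifts +4, +2, +5 over and over.
On rinse: r+4=v, i+2=k, n+5=s, s+4=w, e+2=g.

vkswg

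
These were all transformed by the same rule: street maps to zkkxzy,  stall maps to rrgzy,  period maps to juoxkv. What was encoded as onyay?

sushi

The word is reversed, then every letter is shifted forward by 6.
Reversing it on onyay: shift back: o−6=i, n−6=h, y−6=s, a−6=u, y−6=s → ihsus; then reverse → sushi.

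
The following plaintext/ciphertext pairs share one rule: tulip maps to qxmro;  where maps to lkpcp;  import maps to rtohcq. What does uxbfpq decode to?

t(19)→q(16) and u(20)→x(23) fit y≡7x+13 (mod 26); the inverse of 7 mod 26 is 15. Treating letters as 0–25, the rule is x ↦ 7x + 13 (mod 26).
Decoding uxbfpq: u(20)→15·(20−13)≡1=b; x(23)→15·(23−13)≡20=u; b(1)→15·(1−13)≡2=c; f(5)→15·(5−13)≡10=k; p(15)→15·(15−13)≡4=e; q(16)→15·(16−13)≡19=t (all mod 26).

bucket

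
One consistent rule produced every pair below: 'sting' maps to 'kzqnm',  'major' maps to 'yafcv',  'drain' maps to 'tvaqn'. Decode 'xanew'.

fancy

s(18)→k(10) and t(19)→z(25) fit y≡15x+0 (mod 26); the inverse of 15 mod 26 is 7. Each letter's alphabet position (a=0..z=25) is mapped through 15·x+0 mod 26 — an affine cipher.
Decoding xanew: x(23)→7·(23−0)≡5=f; a(0)→7·(0−0)≡0=a; n(13)→7·(13−0)≡13=n; e(4)→7·(4−0)≡2=c; w(22)→7·(22−0)≡24=y (all mod 26).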